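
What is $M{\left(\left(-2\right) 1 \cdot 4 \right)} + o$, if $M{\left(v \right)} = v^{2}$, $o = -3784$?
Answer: $-3720$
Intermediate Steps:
$M{\left(\left(-2\right) 1 \cdot 4 \right)} + o = \left(\left(-2\right) 1 \cdot 4\right)^{2} - 3784 = \left(\left(-2\right) 4\right)^{2} - 3784 = \left(-8\right)^{2} - 3784 = 64 - 3784 = -3720$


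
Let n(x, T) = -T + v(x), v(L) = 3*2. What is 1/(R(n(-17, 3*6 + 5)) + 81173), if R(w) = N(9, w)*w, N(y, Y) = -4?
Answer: 1/81241 ≈ 1.2309e-5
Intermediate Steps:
v(L) = 6
n(x, T) = 6 - T (n(x, T) = -T + 6 = 6 - T)
R(w) = -4*w
1/(R(n(-17, 3*6 + 5)) + 81173) = 1/(-4*(6 - (3*6 + 5)) + 81173) = 1/(-4*(6 - (18 + 5)) + 81173) = 1/(-4*(6 - 1*23) + 81173) = 1/(-4*(6 - 23) + 81173) = 1/(-4*(-17) + 81173) = 1/(68 + 81173) = 1/81241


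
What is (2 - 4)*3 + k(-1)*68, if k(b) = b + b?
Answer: -142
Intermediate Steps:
k(b) = 2*b
(2 - 4)*3 + k(-1)*68 = (2 - 4)*3 + (2*(-1))*68 = -2*3 - 2*68 = -6 - 136 = -142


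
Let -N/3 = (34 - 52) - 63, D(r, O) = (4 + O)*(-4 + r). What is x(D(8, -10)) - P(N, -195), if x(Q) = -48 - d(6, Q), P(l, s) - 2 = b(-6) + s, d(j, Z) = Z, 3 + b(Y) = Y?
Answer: 178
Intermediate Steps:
D(r, O) = (-4 + r)*(4 + O)
b(Y) = -3 + Y
N = 243 (N = -3*((34 - 52) - 63) = -3*(-18 - 63) = -3*(-81) = 243)
P(l, s) = -7 + s (P(l, s) = 2 + ((-3 - 6) + s) = 2 + (-9 + s) = -7 + s)
x(Q) = -48 - Q
x(D(8, -10)) - P(N, -195) = (-48 - (-16 - 4*(-10) + 4*8 - 10*8)) - (-7 - 195) = (-48 - (-16 + 40 + 32 - 80)) - 1*(-202) = (-48 - 1*(-24)) + 202 = (-48 + 24) + 202 = -24 + 202 = 178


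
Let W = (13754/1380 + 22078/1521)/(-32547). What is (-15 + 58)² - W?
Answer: 915329092003/495039870 ≈ 1849.0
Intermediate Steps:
W = -372373/495039870 (W = (13754*(1/1380) + 22078*(1/1521))*(-1/32547) = (299/30 + 22078/1521)*(-1/32547) = (372373/15210)*(-1/32547) = -372373/495039870 ≈ -0.00075221)
(-15 + 58)² - W = (-15 + 58)² - 1*(-372373/495039870) = 43² + 372373/495039870 = 1849 + 372373/495039870 = 915329092003/495039870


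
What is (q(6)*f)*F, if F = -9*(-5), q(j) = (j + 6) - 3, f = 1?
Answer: 405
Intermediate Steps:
q(j) = 3 + j (q(j) = (6 + j) - 3 = 3 + j)
F = 45
(q(6)*f)*F = ((3 + 6)*1)*45 = (9*1)*45 = 9*45 = 405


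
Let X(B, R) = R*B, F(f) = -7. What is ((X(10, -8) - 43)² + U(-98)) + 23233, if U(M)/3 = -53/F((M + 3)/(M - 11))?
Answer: 268693/7 ≈ 38385.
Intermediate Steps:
X(B, R) = B*R
U(M) = 159/7 (U(M) = 3*(-53/(-7)) = 3*(-53*(-⅐)) = 3*(53/7) = 159/7)
((X(10, -8) - 43)² + U(-98)) + 23233 = ((10*(-8) - 43)² + 159/7) + 23233 = ((-80 - 43)² + 159/7) + 23233 = ((-123)² + 159/7) + 23233 = (15129 + 159/7) + 23233 = 106062/7 + 23233 = 268693/7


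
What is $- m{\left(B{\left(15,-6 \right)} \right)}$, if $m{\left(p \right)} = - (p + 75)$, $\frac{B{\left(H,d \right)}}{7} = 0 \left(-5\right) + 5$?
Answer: $110$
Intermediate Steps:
$B{\left(H,d \right)} = 35$ ($B{\left(H,d \right)} = 7 \left(0 \left(-5\right) + 5\right) = 7 \left(0 + 5\right) = 7 \cdot 5 = 35$)
$m{\left(p \right)} = -75 - p$ ($m{\left(p \right)} = - (75 + p) = -75 - p$)
$- m{\left(B{\left(15,-6 \right)} \right)} = - (-75 - 35) = \left(-1\right) \left(-110\right) = 110$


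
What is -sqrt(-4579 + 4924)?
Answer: -sqrt(345) ≈ -18.574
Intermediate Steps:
-sqrt(-4579 + 4924) = -sqrt(345)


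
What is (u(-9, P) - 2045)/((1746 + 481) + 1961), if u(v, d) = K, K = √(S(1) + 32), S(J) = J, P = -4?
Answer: -2045/4188 + √33/4188 ≈ -0.48693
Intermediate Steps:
K = √33 (K = √(1 + 32) = √33 ≈ 5.7446)
u(v, d) = √33
(u(-9, P) - 2045)/((1746 + 481) + 1961) = (√33 - 2045)/((1746 + 481) + 1961) = (-2045 + √33)/(2227 + 1961) = (-2045 + √33)/4188 = (-2045 + √33)*(1/4188) = -2045/4188 + √33/4188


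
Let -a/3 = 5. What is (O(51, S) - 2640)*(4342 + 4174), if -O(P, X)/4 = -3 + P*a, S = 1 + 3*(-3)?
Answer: 3678912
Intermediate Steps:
a = -15 (a = -3*5 = -15)
S = -8 (S = 1 - 9 = -8)
O(P, X) = 12 + 60*P (O(P, X) = -4*(-3 + P*(-15)) = -4*(-3 - 15*P) = 12 + 60*P)
(O(51, S) - 2640)*(4342 + 4174) = ((12 + 60*51) - 2640)*(4342 + 4174) = ((12 + 3060) - 2640)*8516 = (3072 - 2640)*8516 = 432*8516 = 3678912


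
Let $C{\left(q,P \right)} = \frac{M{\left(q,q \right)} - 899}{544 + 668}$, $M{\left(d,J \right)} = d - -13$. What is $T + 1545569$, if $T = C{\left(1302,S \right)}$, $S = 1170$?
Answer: $\frac{468307511}{303} \approx 1.5456 \cdot 10^{6}$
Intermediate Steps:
$M{\left(d,J \right)} = 13 + d$ ($M{\left(d,J \right)} = d + 13 = 13 + d$)
$C{\left(q,P \right)} = - \frac{443}{606} + \frac{q}{1212}$ ($C{\left(q,P \right)} = \frac{\left(13 + q\right) - 899}{544 + 668} = \frac{-886 + q}{1212} = \left(-886 + q\right) \frac{1}{1212} = - \frac{443}{606} + \frac{q}{1212}$)
$T = \frac{104}{303}$ ($T = - \frac{443}{606} + \frac{1}{1212} \cdot 1302 = - \frac{443}{606} + \frac{217}{202} = \frac{104}{303} \approx 0.34323$)
$T + 1545569 = \frac{104}{303} + 1545569 = \frac{468307511}{303}$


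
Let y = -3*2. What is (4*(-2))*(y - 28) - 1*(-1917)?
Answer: 2189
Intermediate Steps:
y = -6
(4*(-2))*(y - 28) - 1*(-1917) = (4*(-2))*(-6 - 28) - 1*(-1917) = -8*(-34) + 1917 = 272 + 1917 = 2189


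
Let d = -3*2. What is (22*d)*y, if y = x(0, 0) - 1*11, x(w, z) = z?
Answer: 1452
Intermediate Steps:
y = -11 (y = 0 - 1*11 = 0 - 11 = -11)
d = -6
(22*d)*y = (22*(-6))*(-11) = -132*(-11) = 1452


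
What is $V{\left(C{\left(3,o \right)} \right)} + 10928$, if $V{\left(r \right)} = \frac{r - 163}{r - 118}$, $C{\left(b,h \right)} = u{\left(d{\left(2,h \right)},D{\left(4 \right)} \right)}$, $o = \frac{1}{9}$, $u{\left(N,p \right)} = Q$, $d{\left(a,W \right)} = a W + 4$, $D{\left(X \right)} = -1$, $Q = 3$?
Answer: $\frac{251376}{23} \approx 10929.0$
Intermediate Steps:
$d{\left(a,W \right)} = 4 + W a$ ($d{\left(a,W \right)} = W a + 4 = 4 + W a$)
$u{\left(N,p \right)} = 3$
$o = \frac{1}{9} \approx 0.11111$
$C{\left(b,h \right)} = 3$
$V{\left(r \right)} = \frac{-163 + r}{-118 + r}$
$V{\left(C{\left(3,o \right)} \right)} + 10928 = \frac{-163 + 3}{-118 + 3} + 10928 = \frac{1}{-115} \left(-160\right) + 10928 = \left(- \frac{1}{115}\right) \left(-160\right) + 10928 = \frac{32}{23} + 10928 = \frac{251376}{23}$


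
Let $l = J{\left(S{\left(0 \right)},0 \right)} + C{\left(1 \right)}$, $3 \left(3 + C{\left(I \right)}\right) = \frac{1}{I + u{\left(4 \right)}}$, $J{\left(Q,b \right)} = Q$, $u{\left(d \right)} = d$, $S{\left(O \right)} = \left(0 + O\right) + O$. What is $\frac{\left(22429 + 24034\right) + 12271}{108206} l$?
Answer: $- \frac{430716}{270515} \approx -1.5922$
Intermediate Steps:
$S{\left(O \right)} = 2 O$ ($S{\left(O \right)} = O + O = 2 O$)
$C{\left(I \right)} = -3 + \frac{1}{3 \left(4 + I\right)}$ ($C{\left(I \right)} = -3 + \frac{1}{3 \left(I + 4\right)} = -3 + \frac{1}{3 \left(4 + I\right)}$)
$l = - \frac{44}{15}$ ($l = 2 \cdot 0 + \frac{-35 - 9}{3 \left(4 + 1\right)} = 0 + \frac{-35 - 9}{3 \cdot 5} = 0 + \frac{1}{3} \cdot \frac{1}{5} \left(-44\right) = 0 - \frac{44}{15} = - \frac{44}{15} \approx -2.9333$)
$\frac{\left(22429 + 24034\right) + 12271}{108206} l = \frac{\left(22429 + 24034\right) + 12271}{108206} \left(- \frac{44}{15}\right) = \left(46463 + 12271\right) \frac{1}{108206} \left(- \frac{44}{15}\right) = 58734 \cdot \frac{1}{108206} \left(- \frac{44}{15}\right) = \frac{29367}{54103} \left(- \frac{44}{15}\right) = - \frac{430716}{270515}$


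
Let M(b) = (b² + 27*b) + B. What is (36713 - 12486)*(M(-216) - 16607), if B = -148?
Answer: 583119663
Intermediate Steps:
M(b) = -148 + b² + 27*b (M(b) = (b² + 27*b) - 148 = -148 + b² + 27*b)
(36713 - 12486)*(M(-216) - 16607) = (36713 - 12486)*((-148 + (-216)² + 27*(-216)) - 16607) = 24227*((-148 + 46656 - 5832) - 16607) = 24227*(40676 - 16607) = 24227*24069 = 583119663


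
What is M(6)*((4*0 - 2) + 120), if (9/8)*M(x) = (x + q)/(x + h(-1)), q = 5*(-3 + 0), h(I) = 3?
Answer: -944/9 ≈ -104.89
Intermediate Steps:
q = -15 (q = 5*(-3) = -15)
M(x) = 8*(-15 + x)/(9*(3 + x)) (M(x) = 8*((x - 15)/(x + 3))/9 = 8*((-15 + x)/(3 + x))/9 = 8*(-15 + x)/(9*(3 + x)))
M(6)*((4*0 - 2) + 120) = (8*(-15 + 6)/(9*(3 + 6)))*((4*0 - 2) + 120) = ((8/9)*(-9)/9)*((0 - 2) + 120) = ((8/9)*(1/9)*(-9))*(-2 + 120) = -8/9*118 = -944/9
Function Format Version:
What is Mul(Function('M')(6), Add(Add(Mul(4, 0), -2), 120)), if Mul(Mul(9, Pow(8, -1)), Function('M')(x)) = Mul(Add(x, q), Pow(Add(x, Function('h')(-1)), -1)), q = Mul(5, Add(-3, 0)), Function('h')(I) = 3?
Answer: Rational(-944, 9) ≈ -104.89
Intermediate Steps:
q = -15 (q = Mul(5, -3) = -15)
Function('M')(x) = Mul(Rational(8, 9), Pow(Add(3, x), -1), Add(-15, x)) (Function('M')(x) = Mul(Rational(8, 9), Mul(Add(x, -15), Pow(Add(x, 3), -1))) = Mul(Rational(8, 9), Mul(Add(-15, x), Pow(Add(3, x), -1))) = Mul(Rational(8, 9), Mul(Pow(Add(3, x), -1), Add(-15, x))) = Mul(Rational(8, 9), Pow(Add(3, x), -1), Add(-15, x)))
Mul(Function('M')(6), Add(Add(Mul(4, 0), -2), 120)) = Mul(Mul(Rational(8, 9), Pow(Add(3, 6), -1), Add(-15, 6)), Add(Add(Mul(4, 0), -2), 120)) = Mul(Mul(Rational(8, 9), Pow(9, -1), -9), Add(Add(0, -2), 120)) = Mul(Mul(Rational(8, 9), Rational(1, 9), -9), Add(-2, 120)) = Mul(Rational(-8, 9), 118) = Rational(-944, 9)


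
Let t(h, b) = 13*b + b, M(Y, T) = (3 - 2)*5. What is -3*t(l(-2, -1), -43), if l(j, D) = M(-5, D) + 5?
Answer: 1806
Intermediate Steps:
M(Y, T) = 5 (M(Y, T) = 1*5 = 5)
l(j, D) = 10 (l(j, D) = 5 + 5 = 10)
t(h, b) = 14*b
-3*t(l(-2, -1), -43) = -42*(-43) = -3*(-602) = 1806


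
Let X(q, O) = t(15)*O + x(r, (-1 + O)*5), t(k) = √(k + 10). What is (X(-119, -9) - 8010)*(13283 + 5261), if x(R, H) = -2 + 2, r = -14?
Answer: -149371920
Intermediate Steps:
t(k) = √(10 + k)
x(R, H) = 0
X(q, O) = 5*O (X(q, O) = √(10 + 15)*O + 0 = √25*O + 0 = 5*O + 0 = 5*O)
(X(-119, -9) - 8010)*(13283 + 5261) = (5*(-9) - 8010)*(13283 + 5261) = (-45 - 8010)*18544 = -8055*18544 = -149371920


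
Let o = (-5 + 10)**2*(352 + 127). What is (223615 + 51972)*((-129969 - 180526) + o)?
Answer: -82268231240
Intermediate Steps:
o = 11975 (o = 5**2*479 = 25*479 = 11975)
(223615 + 51972)*((-129969 - 180526) + o) = (223615 + 51972)*((-129969 - 180526) + 11975) = 275587*(-310495 + 11975) = 275587*(-298520) = -82268231240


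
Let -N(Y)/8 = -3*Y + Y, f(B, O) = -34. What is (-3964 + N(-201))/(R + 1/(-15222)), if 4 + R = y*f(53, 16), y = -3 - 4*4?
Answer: -109293960/9772523 ≈ -11.184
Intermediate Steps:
y = -19 (y = -3 - 16 = -19)
N(Y) = 16*Y (N(Y) = -8*(-3*Y + Y) = -(-16)*Y = 16*Y)
R = 642 (R = -4 - 19*(-34) = -4 + 646 = 642)
(-3964 + N(-201))/(R + 1/(-15222)) = (-3964 + 16*(-201))/(642 + 1/(-15222)) = (-3964 - 3216)/(642 - 1/15222) = -7180/9772523/15222 = -7180*15222/9772523 = -109293960/9772523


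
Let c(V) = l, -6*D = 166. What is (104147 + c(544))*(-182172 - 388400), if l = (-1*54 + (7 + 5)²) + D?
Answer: -178376783216/3 ≈ -5.9459e+10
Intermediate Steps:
D = -83/3 (D = -⅙*166 = -83/3 ≈ -27.667)
l = 187/3 (l = (-1*54 + (7 + 5)²) - 83/3 = (-54 + 12²) - 83/3 = (-54 + 144) - 83/3 = 90 - 83/3 = 187/3 ≈ 62.333)
c(V) = 187/3
(104147 + c(544))*(-182172 - 388400) = (104147 + 187/3)*(-182172 - 388400) = (312628/3)*(-570572) = -178376783216/3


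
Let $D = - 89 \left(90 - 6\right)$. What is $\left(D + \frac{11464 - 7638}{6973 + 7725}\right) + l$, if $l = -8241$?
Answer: $- \frac{115502320}{7349} \approx -15717.0$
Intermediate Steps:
$D = -7476$ ($D = \left(-89\right) 84 = -7476$)
$\left(D + \frac{11464 - 7638}{6973 + 7725}\right) + l = \left(-7476 + \frac{11464 - 7638}{6973 + 7725}\right) - 8241 = \left(-7476 + \frac{3826}{14698}\right) - 8241 = \left(-7476 + 3826 \cdot \frac{1}{14698}\right) - 8241 = \left(-7476 + \frac{1913}{7349}\right) - 8241 = - \frac{54939211}{7349} - 8241 = - \frac{115502320}{7349}$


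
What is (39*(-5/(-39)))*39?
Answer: 195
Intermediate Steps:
(39*(-5/(-39)))*39 = (39*(-5*(-1/39)))*39 = (39*(5/39))*39 = 5*39 = 195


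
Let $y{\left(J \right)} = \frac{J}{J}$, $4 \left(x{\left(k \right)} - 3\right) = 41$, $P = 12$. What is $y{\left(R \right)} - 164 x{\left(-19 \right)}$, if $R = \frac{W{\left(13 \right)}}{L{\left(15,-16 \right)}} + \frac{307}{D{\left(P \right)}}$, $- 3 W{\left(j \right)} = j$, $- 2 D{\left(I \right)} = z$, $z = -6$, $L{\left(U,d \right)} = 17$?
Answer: $-2172$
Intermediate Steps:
$D{\left(I \right)} = 3$ ($D{\left(I \right)} = \left(- \frac{1}{2}\right) \left(-6\right) = 3$)
$x{\left(k \right)} = \frac{53}{4}$ ($x{\left(k \right)} = 3 + \frac{1}{4} \cdot 41 = 3 + \frac{41}{4} = \frac{53}{4}$)
$W{\left(j \right)} = - \frac{j}{3}$
$R = \frac{5206}{51}$ ($R = \frac{\left(- \frac{1}{3}\right) 13}{17} + \frac{307}{3} = \left(- \frac{13}{3}\right) \frac{1}{17} + 307 \cdot \frac{1}{3} = - \frac{13}{51} + \frac{307}{3} = \frac{5206}{51} \approx 102.08$)
$y{\left(J \right)} = 1$
$y{\left(R \right)} - 164 x{\left(-19 \right)} = 1 - 164 \cdot \frac{53}{4} = 1 - 2173 = -2172$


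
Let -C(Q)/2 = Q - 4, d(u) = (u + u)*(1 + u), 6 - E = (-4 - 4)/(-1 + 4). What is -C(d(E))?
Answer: 2944/9 ≈ 327.11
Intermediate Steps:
E = 26/3 (E = 6 - (-4 - 4)/(-1 + 4) = 6 - (-8)/3 = 6 - 1*(-8/3) = 6 + 8/3 = 26/3 ≈ 8.6667)
d(u) = 2*u*(1 + u) (d(u) = (2*u)*(1 + u) = 2*u*(1 + u))
C(Q) = 8 - 2*Q (C(Q) = -2*(Q - 4) = -2*(-4 + Q) = 8 - 2*Q)
-C(d(E)) = -(8 - 4*26*(1 + 26/3)/3) = -(8 - 4*26*29/(3*3)) = -(8 - 2*1508/9) = -(8 - 3016/9) = -1*(-2944/9) = 2944/9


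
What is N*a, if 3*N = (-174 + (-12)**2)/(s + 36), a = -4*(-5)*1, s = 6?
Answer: -100/21 ≈ -4.7619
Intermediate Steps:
a = 20 (a = 20*1 = 20)
N = -5/21 (N = ((-174 + (-12)**2)/(6 + 36))/3 = ((-174 + 144)/42)/3 = (-30*1/42)/3 = (1/3)*(-5/7) = -5/21 ≈ -0.23810)
N*a = -5/21*20 = -100/21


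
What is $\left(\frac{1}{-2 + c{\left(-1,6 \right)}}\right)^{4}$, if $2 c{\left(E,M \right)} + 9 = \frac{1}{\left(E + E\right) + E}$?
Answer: $\frac{81}{160000} \approx 0.00050625$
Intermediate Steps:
$c{\left(E,M \right)} = - \frac{9}{2} + \frac{1}{6 E}$ ($c{\left(E,M \right)} = - \frac{9}{2} + \frac{1}{2 \left(\left(E + E\right) + E\right)} = - \frac{9}{2} + \frac{1}{2 \left(2 E + E\right)} = - \frac{9}{2} + \frac{1}{2 \cdot 3 E} = - \frac{9}{2} + \frac{\frac{1}{3} \frac{1}{E}}{2} = - \frac{9}{2} + \frac{1}{6 E}$)
$\left(\frac{1}{-2 + c{\left(-1,6 \right)}}\right)^{4} = \left(\frac{1}{-2 + \frac{1 - -27}{6 \left(-1\right)}}\right)^{4} = \left(\frac{1}{-2 + \frac{1}{6} \left(-1\right) \left(1 + 27\right)}\right)^{4} = \left(\frac{1}{-2 + \frac{1}{6} \left(-1\right) 28}\right)^{4} = \left(\frac{1}{-2 - \frac{14}{3}}\right)^{4} = \left(\frac{1}{- \frac{20}{3}}\right)^{4} = \left(- \frac{3}{20}\right)^{4} = \frac{81}{160000}$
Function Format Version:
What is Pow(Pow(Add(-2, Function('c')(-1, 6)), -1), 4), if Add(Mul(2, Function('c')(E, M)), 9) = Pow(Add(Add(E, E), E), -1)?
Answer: Rational(81, 160000) ≈ 0.00050625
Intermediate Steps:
Function('c')(E, M) = Add(Rational(-9, 2), Mul(Rational(1, 6), Pow(E, -1))) (Function('c')(E, M) = Add(Rational(-9, 2), Mul(Rational(1, 2), Pow(Add(Add(E, E), E), -1))) = Add(Rational(-9, 2), Mul(Rational(1, 2), Pow(Add(Mul(2, E), E), -1))) = Add(Rational(-9, 2), Mul(Rational(1, 2), Pow(Mul(3, E), -1))) = Add(Rational(-9, 2), Mul(Rational(1, 2), Mul(Rational(1, 3), Pow(E, -1)))) = Add(Rational(-9, 2), Mul(Rational(1, 6), Pow(E, -1))))
Pow(Pow(Add(-2, Function('c')(-1, 6)), -1), 4) = Pow(Pow(Add(-2, Mul(Rational(1, 6), Pow(-1, -1), Add(1, Mul(-27, -1)))), -1), 4) = Pow(Pow(Add(-2, Mul(Rational(1, 6), -1, Add(1, 27))), -1), 4) = Pow(Pow(Add(-2, Mul(Rational(1, 6), -1, 28)), -1), 4) = Pow(Pow(Add(-2, Rational(-14, 3)), -1), 4) = Pow(Pow(Rational(-20, 3), -1), 4) = Pow(Rational(-3, 20), 4) = Rational(81, 160000)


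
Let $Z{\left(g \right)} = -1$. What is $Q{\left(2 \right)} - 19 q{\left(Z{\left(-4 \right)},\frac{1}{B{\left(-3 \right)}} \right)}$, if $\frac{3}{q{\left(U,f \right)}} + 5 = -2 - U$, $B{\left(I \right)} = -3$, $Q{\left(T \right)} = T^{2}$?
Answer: $\frac{27}{2} \approx 13.5$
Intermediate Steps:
$q{\left(U,f \right)} = \frac{3}{-7 - U}$ ($q{\left(U,f \right)} = \frac{3}{-5 - \left(2 + U\right)} = \frac{3}{-7 - U}$)
$Q{\left(2 \right)} - 19 q{\left(Z{\left(-4 \right)},\frac{1}{B{\left(-3 \right)}} \right)} = 2^{2} - 19 \left(- \frac{3}{7 - 1}\right) = 4 - 19 \left(- \frac{3}{6}\right) = 4 - 19 \left(\left(-3\right) \frac{1}{6}\right) = 4 - - \frac{19}{2} = 4 + \frac{19}{2} = \frac{27}{2}$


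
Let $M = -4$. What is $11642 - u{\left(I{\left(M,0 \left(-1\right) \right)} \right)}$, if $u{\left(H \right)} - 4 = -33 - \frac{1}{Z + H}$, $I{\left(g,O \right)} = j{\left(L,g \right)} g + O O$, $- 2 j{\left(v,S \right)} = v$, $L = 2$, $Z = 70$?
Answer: $\frac{863655}{74} \approx 11671.0$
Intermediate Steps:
$j{\left(v,S \right)} = - \frac{v}{2}$
$I{\left(g,O \right)} = O^{2} - g$ ($I{\left(g,O \right)} = \left(- \frac{1}{2}\right) 2 g + O O = - g + O^{2} = O^{2} - g$)
$u{\left(H \right)} = -29 - \frac{1}{70 + H}$ ($u{\left(H \right)} = 4 - \left(33 + \frac{1}{70 + H}\right) = -29 - \frac{1}{70 + H}$)
$11642 - u{\left(I{\left(M,0 \left(-1\right) \right)} \right)} = 11642 - \frac{-2031 - 29 \left(\left(0 \left(-1\right)\right)^{2} - -4\right)}{70 + \left(\left(0 \left(-1\right)\right)^{2} - -4\right)} = 11642 - \frac{-2031 - 29 \left(0^{2} + 4\right)}{70 + \left(0^{2} + 4\right)} = 11642 - \frac{-2031 - 29 \left(0 + 4\right)}{70 + \left(0 + 4\right)} = 11642 - \frac{-2031 - 116}{70 + 4} = 11642 - \frac{-2031 - 116}{74} = 11642 - \frac{1}{74} \left(-2147\right) = 11642 - - \frac{2147}{74} = 11642 + \frac{2147}{74} = \frac{863655}{74}$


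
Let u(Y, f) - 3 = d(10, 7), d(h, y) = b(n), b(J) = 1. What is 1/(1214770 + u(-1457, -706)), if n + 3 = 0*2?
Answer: 1/1214774 ≈ 8.2320e-7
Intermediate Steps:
n = -3 (n = -3 + 0*2 = -3 + 0 = -3)
d(h, y) = 1
u(Y, f) = 4 (u(Y, f) = 3 + 1 = 4)
1/(1214770 + u(-1457, -706)) = 1/(1214770 + 4) = 1/1214774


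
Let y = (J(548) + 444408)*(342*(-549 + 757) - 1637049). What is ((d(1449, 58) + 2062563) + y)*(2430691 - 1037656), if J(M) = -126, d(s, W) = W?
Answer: -969141270976474575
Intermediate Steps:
y = -695706959466 (y = (-126 + 444408)*(342*(-549 + 757) - 1637049) = 444282*(342*208 - 1637049) = 444282*(71136 - 1637049) = 444282*(-1565913) = -695706959466)
((d(1449, 58) + 2062563) + y)*(2430691 - 1037656) = ((58 + 2062563) - 695706959466)*(2430691 - 1037656) = (2062621 - 695706959466)*1393035 = -695704896845*1393035 = -969141270976474575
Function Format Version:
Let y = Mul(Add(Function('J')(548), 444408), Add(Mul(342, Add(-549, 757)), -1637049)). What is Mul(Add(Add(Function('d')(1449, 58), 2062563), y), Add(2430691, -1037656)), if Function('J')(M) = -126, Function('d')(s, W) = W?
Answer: -969141270976474575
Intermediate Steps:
y = -695706959466 (y = Mul(Add(-126, 444408), Add(Mul(342, Add(-549, 757)), -1637049)) = Mul(444282, Add(Mul(342, 208), -1637049)) = Mul(444282, Add(71136, -1637049)) = Mul(444282, -1565913) = -695706959466)
Mul(Add(Add(Function('d')(1449, 58), 2062563), y), Add(2430691, -1037656)) = Mul(Add(Add(58, 2062563), -695706959466), Add(2430691, -1037656)) = Mul(Add(2062621, -695706959466), 1393035) = Mul(-695704896845, 1393035) = -969141270976474575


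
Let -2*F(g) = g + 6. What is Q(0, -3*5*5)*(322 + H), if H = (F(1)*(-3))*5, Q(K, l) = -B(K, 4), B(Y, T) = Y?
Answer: 0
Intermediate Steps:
F(g) = -3 - g/2 (F(g) = -(g + 6)/2 = -(6 + g)/2 = -3 - g/2)
Q(K, l) = -K
H = 105/2 (H = ((-3 - ½*1)*(-3))*5 = ((-3 - ½)*(-3))*5 = -7/2*(-3)*5 = (21/2)*5 = 105/2 ≈ 52.500)
Q(0, -3*5*5)*(322 + H) = (-1*0)*(322 + 105/2) = 0*(749/2) = 0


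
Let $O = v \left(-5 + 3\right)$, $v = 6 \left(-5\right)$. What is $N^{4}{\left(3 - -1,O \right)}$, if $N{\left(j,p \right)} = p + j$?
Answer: $16777216$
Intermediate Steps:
$v = -30$
$O = 60$ ($O = - 30 \left(-5 + 3\right) = \left(-30\right) \left(-2\right) = 60$)
$N{\left(j,p \right)} = j + p$
$N^{4}{\left(3 - -1,O \right)} = \left(\left(3 - -1\right) + 60\right)^{4} = \left(\left(3 + 1\right) + 60\right)^{4} = \left(4 + 60\right)^{4} = 64^{4} = 16777216$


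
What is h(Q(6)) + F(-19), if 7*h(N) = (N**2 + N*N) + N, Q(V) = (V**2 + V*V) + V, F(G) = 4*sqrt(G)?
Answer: 12246/7 + 4*I*sqrt(19) ≈ 1749.4 + 17.436*I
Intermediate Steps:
Q(V) = V + 2*V**2 (Q(V) = (V**2 + V**2) + V = 2*V**2 + V = V + 2*V**2)
h(N) = N/7 + 2*N**2/7 (h(N) = ((N**2 + N*N) + N)/7 = ((N**2 + N**2) + N)/7 = (2*N**2 + N)/7 = (N + 2*N**2)/7 = N/7 + 2*N**2/7)
h(Q(6)) + F(-19) = (6*(1 + 2*6))*(1 + 2*(6*(1 + 2*6)))/7 + 4*sqrt(-19) = (6*(1 + 12))*(1 + 2*(6*(1 + 12)))/7 + 4*(I*sqrt(19)) = (6*13)*(1 + 2*(6*13))/7 + 4*I*sqrt(19) = (1/7)*78*(1 + 2*78) + 4*I*sqrt(19) = (1/7)*78*(1 + 156) + 4*I*sqrt(19) = (1/7)*78*157 + 4*I*sqrt(19) = 12246/7 + 4*I*sqrt(19)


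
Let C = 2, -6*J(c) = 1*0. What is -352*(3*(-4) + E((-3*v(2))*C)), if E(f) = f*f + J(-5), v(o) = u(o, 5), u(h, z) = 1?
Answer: -8448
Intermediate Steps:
v(o) = 1
J(c) = 0 (J(c) = -0/6 = -⅙*0 = 0)
E(f) = f² (E(f) = f*f + 0 = f² + 0 = f²)
-352*(3*(-4) + E((-3*v(2))*C)) = -352*(3*(-4) + (-3*1*2)²) = -352*(-12 + (-3*2)²) = -352*(-12 + (-6)²) = -352*(-12 + 36) = -352*24 = -8448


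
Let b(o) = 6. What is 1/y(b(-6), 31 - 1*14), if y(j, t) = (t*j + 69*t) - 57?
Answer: 1/1218 ≈ 0.00082102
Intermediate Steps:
y(j, t) = -57 + 69*t + j*t (y(j, t) = (j*t + 69*t) - 57 = (69*t + j*t) - 57 = -57 + 69*t + j*t)
1/y(b(-6), 31 - 1*14) = 1/(-57 + 69*(31 - 1*14) + 6*(31 - 1*14)) = 1/(-57 + 69*(31 - 14) + 6*(31 - 14)) = 1/(-57 + 69*17 + 6*17) = 1/(-57 + 1173 + 102) = 1/1218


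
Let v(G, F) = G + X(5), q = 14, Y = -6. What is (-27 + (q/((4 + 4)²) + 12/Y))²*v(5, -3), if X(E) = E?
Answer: 4241205/512 ≈ 8283.6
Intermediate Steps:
v(G, F) = 5 + G (v(G, F) = G + 5 = 5 + G)
(-27 + (q/((4 + 4)²) + 12/Y))²*v(5, -3) = (-27 + (14/((4 + 4)²) + 12/(-6)))²*(5 + 5) = (-27 + (14/(8²) + 12*(-⅙)))²*10 = (-27 + (14/64 - 2))²*10 = (-27 + (14*(1/64) - 2))²*10 = (-27 + (7/32 - 2))²*10 = (-27 - 57/32)²*10 = (-921/32)²*10 = (848241/1024)*10 = 4241205/512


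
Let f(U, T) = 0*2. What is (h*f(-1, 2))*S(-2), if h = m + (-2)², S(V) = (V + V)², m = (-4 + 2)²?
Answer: 0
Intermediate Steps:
f(U, T) = 0
m = 4 (m = (-2)² = 4)
S(V) = 4*V² (S(V) = (2*V)² = 4*V²)
h = 8 (h = 4 + (-2)² = 4 + 4 = 8)
(h*f(-1, 2))*S(-2) = (8*0)*(4*(-2)²) = 0*(4*4) = 0*16 = 0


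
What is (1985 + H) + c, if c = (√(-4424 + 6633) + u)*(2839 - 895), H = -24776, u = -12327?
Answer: -23895111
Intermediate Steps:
c = -23872320 (c = (√(-4424 + 6633) - 12327)*(2839 - 895) = (√2209 - 12327)*1944 = (47 - 12327)*1944 = -12280*1944 = -23872320)
(1985 + H) + c = (1985 - 24776) - 23872320 = -22791 - 23872320 = -23895111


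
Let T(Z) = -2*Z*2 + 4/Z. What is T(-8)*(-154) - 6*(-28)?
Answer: -4683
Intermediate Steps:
T(Z) = -4*Z + 4/Z
T(-8)*(-154) - 6*(-28) = (-4*(-8) + 4/(-8))*(-154) - 6*(-28) = (32 + 4*(-⅛))*(-154) + 168 = (32 - ½)*(-154) + 168 = (63/2)*(-154) + 168 = -4851 + 168 = -4683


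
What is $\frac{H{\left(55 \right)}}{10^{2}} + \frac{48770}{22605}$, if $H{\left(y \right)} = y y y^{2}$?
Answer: $\frac{1654838041}{18084} \approx 91508.0$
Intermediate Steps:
$H{\left(y \right)} = y^{4}$ ($H{\left(y \right)} = y^{2} y^{2} = y^{4}$)
$\frac{H{\left(55 \right)}}{10^{2}} + \frac{48770}{22605} = \frac{55^{4}}{10^{2}} + \frac{48770}{22605} = \frac{9150625}{100} + 48770 \cdot \frac{1}{22605} = 9150625 \cdot \frac{1}{100} + \frac{9754}{4521} = \frac{366025}{4} + \frac{9754}{4521} = \frac{1654838041}{18084}$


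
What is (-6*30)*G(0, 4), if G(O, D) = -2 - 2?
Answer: 720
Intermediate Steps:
G(O, D) = -4
(-6*30)*G(0, 4) = -6*30*(-4) = -180*(-4) = 720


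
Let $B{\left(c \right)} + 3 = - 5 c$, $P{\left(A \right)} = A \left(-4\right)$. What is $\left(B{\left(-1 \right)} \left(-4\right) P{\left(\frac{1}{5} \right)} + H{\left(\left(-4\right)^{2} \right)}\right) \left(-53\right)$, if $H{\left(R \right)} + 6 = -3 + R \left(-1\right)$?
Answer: $\frac{4929}{5} \approx 985.8$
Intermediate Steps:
$P{\left(A \right)} = - 4 A$
$B{\left(c \right)} = -3 - 5 c$
$H{\left(R \right)} = -9 - R$ ($H{\left(R \right)} = -6 + \left(-3 + R \left(-1\right)\right) = -6 - \left(3 + R\right) = -9 - R$)
$\left(B{\left(-1 \right)} \left(-4\right) P{\left(\frac{1}{5} \right)} + H{\left(\left(-4\right)^{2} \right)}\right) \left(-53\right) = \left(\left(-3 - -5\right) \left(-4\right) \left(- \frac{4}{5}\right) - 25\right) \left(-53\right) = \left(\left(-3 + 5\right) \left(-4\right) \left(\left(-4\right) \frac{1}{5}\right) - 25\right) \left(-53\right) = \left(2 \left(-4\right) \left(- \frac{4}{5}\right) - 25\right) \left(-53\right) = \left(\left(-8\right) \left(- \frac{4}{5}\right) - 25\right) \left(-53\right) = \left(\frac{32}{5} - 25\right) \left(-53\right) = \left(- \frac{93}{5}\right) \left(-53\right) = \frac{4929}{5}$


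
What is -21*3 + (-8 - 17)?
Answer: -88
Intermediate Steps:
-21*3 + (-8 - 17) = -63 - 25 = -88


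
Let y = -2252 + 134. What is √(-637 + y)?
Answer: I*√2755 ≈ 52.488*I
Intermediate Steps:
y = -2118
√(-637 + y) = √(-637 - 2118) = √(-2755) = I*√2755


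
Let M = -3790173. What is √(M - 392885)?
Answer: I*√4183058 ≈ 2045.3*I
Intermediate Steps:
√(M - 392885) = √(-3790173 - 392885) = √(-4183058) = I*√4183058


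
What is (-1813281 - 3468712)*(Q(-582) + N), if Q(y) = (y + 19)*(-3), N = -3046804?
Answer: 16084276114195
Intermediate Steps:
Q(y) = -57 - 3*y (Q(y) = (19 + y)*(-3) = -57 - 3*y)
(-1813281 - 3468712)*(Q(-582) + N) = (-1813281 - 3468712)*((-57 - 3*(-582)) - 3046804) = -5281993*((-57 + 1746) - 3046804) = -5281993*(1689 - 3046804) = -5281993*(-3045115) = 16084276114195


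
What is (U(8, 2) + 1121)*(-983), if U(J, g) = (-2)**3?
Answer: -1094079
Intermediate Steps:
U(J, g) = -8
(U(8, 2) + 1121)*(-983) = (-8 + 1121)*(-983) = 1113*(-983) = -1094079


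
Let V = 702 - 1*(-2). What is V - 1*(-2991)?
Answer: 3695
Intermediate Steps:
V = 704 (V = 702 + 2 = 704)
V - 1*(-2991) = 704 - 1*(-2991) = 704 + 2991 = 3695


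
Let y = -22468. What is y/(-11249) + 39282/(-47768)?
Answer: 45097729/38381588 ≈ 1.1750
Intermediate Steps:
y/(-11249) + 39282/(-47768) = -22468/(-11249) + 39282/(-47768) = -22468*(-1/11249) + 39282*(-1/47768) = 22468/11249 - 19641/23884 = 45097729/38381588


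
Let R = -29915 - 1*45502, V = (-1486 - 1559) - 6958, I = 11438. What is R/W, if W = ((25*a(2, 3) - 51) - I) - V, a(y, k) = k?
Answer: 75417/1411 ≈ 53.449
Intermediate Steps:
V = -10003 (V = -3045 - 6958 = -10003)
W = -1411 (W = ((25*3 - 51) - 1*11438) - 1*(-10003) = ((75 - 51) - 11438) + 10003 = (24 - 11438) + 10003 = -11414 + 10003 = -1411)
R = -75417 (R = -29915 - 45502 = -75417)
R/W = -75417/(-1411) = -75417*(-1/1411) = 75417/1411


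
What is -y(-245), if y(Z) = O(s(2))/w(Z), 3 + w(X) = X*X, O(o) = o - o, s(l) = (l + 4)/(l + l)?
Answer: 0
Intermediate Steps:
s(l) = (4 + l)/(2*l) (s(l) = (4 + l)/((2*l)) = (4 + l)*(1/(2*l)) = (4 + l)/(2*l))
O(o) = 0
w(X) = -3 + X**2 (w(X) = -3 + X*X = -3 + X**2)
y(Z) = 0 (y(Z) = 0/(-3 + Z**2) = 0)
-y(-245) = -1*0 = 0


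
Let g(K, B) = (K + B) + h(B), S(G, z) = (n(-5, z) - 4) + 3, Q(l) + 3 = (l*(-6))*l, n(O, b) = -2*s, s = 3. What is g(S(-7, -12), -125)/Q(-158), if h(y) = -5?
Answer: 137/149787 ≈ 0.00091463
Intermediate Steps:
n(O, b) = -6 (n(O, b) = -2*3 = -6)
Q(l) = -3 - 6*l**2 (Q(l) = -3 + (l*(-6))*l = -3 + (-6*l)*l = -3 - 6*l**2)
S(G, z) = -7 (S(G, z) = (-6 - 4) + 3 = -10 + 3 = -7)
g(K, B) = -5 + B + K (g(K, B) = (K + B) - 5 = (B + K) - 5 = -5 + B + K)
g(S(-7, -12), -125)/Q(-158) = (-5 - 125 - 7)/(-3 - 6*(-158)**2) = -137/(-3 - 6*24964) = -137/(-3 - 149784) = -137/(-149787) = -137*(-1/149787) = 137/149787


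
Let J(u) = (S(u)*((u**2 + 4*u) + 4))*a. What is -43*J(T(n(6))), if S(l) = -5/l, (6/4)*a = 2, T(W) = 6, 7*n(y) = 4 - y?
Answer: 27520/9 ≈ 3057.8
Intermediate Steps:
n(y) = 4/7 - y/7 (n(y) = (4 - y)/7 = 4/7 - y/7)
a = 4/3 (a = (2/3)*2 = 4/3 ≈ 1.3333)
J(u) = -20*(4 + u**2 + 4*u)/(3*u) (J(u) = ((-5/u)*((u**2 + 4*u) + 4))*(4/3) = ((-5/u)*(4 + u**2 + 4*u))*(4/3) = -5*(4 + u**2 + 4*u)/u*(4/3) = -20*(4 + u**2 + 4*u)/(3*u))
-43*J(T(n(6))) = -860*(-4 - 1*6**2 - 4*6)/(3*6) = -860*(-4 - 1*36 - 24)/(3*6) = -860*(-4 - 36 - 24)/(3*6) = -860*(-64)/(3*6) = -43*(-640/9) = 27520/9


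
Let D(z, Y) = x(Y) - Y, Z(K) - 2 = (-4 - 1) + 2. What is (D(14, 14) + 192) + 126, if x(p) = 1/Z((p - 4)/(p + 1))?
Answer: 303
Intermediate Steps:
Z(K) = -1 (Z(K) = 2 + ((-4 - 1) + 2) = 2 + (-5 + 2) = 2 - 3 = -1)
x(p) = -1 (x(p) = 1/(-1) = -1)
D(z, Y) = -1 - Y
(D(14, 14) + 192) + 126 = ((-1 - 1*14) + 192) + 126 = ((-1 - 14) + 192) + 126 = (-15 + 192) + 126 = 177 + 126 = 303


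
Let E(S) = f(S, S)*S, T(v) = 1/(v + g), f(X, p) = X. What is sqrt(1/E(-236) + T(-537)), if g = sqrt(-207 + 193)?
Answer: sqrt((-55159 - I*sqrt(14))/(537 - I*sqrt(14)))/236 ≈ 0.00015106 - 0.042944*I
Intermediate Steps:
g = I*sqrt(14) (g = sqrt(-14) = I*sqrt(14) ≈ 3.7417*I)
T(v) = 1/(v + I*sqrt(14))
E(S) = S**2 (E(S) = S*S = S**2)
sqrt(1/E(-236) + T(-537)) = sqrt(1/((-236)**2) + 1/(-537 + I*sqrt(14))) = sqrt(1/55696 + 1/(-537 + I*sqrt(14)))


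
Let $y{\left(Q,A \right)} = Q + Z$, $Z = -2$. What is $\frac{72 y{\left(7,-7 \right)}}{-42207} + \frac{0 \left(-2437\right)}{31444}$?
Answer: $- \frac{120}{14069} \approx -0.0085294$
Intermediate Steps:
$y{\left(Q,A \right)} = -2 + Q$ ($y{\left(Q,A \right)} = Q - 2 = -2 + Q$)
$\frac{72 y{\left(7,-7 \right)}}{-42207} + \frac{0 \left(-2437\right)}{31444} = \frac{72 \left(-2 + 7\right)}{-42207} + \frac{0 \left(-2437\right)}{31444} = 72 \cdot 5 \left(- \frac{1}{42207}\right) + 0 \cdot \frac{1}{31444} = 360 \left(- \frac{1}{42207}\right) + 0 = - \frac{120}{14069} + 0 = - \frac{120}{14069}$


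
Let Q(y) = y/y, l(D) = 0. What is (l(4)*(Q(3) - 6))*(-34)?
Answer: 0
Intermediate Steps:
Q(y) = 1
(l(4)*(Q(3) - 6))*(-34) = (0*(1 - 6))*(-34) = (0*(-5))*(-34) = 0*(-34) = 0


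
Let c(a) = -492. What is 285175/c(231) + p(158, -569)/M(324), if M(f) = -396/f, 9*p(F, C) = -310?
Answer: -2984405/5412 ≈ -551.44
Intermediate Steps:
p(F, C) = -310/9 (p(F, C) = (⅑)*(-310) = -310/9)
285175/c(231) + p(158, -569)/M(324) = 285175/(-492) - 310/(9*((-396/324))) = 285175*(-1/492) - 310/(9*((-396*1/324))) = -285175/492 - 310/(9*(-11/9)) = -285175/492 - 310/9*(-9/11) = -285175/492 + 310/11 = -2984405/5412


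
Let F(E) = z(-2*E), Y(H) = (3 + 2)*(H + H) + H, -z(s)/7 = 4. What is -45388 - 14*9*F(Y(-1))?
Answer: -41860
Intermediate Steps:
z(s) = -28 (z(s) = -7*4 = -28)
Y(H) = 11*H (Y(H) = 5*(2*H) + H = 10*H + H = 11*H)
F(E) = -28
-45388 - 14*9*F(Y(-1)) = -45388 - 14*9*(-28) = -45388 - 126*(-28) = -45388 - 1*(-3528) = -45388 + 3528 = -41860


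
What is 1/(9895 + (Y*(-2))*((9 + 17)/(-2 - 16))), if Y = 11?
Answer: 9/89341 ≈ 0.00010074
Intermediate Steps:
1/(9895 + (Y*(-2))*((9 + 17)/(-2 - 16))) = 1/(9895 + (11*(-2))*((9 + 17)/(-2 - 16))) = 1/(9895 - 572/(-18)) = 1/(9895 - 572*(-1)/18) = 1/(9895 - 22*(-13/9)) = 1/(9895 + 286/9) = 1/(89341/9) = 9/89341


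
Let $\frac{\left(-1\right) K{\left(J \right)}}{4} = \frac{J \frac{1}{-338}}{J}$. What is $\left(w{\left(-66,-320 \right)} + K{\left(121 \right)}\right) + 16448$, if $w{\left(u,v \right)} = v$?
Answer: $\frac{2725634}{169} \approx 16128.0$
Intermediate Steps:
$K{\left(J \right)} = \frac{2}{169}$ ($K{\left(J \right)} = - 4 \frac{J \frac{1}{-338}}{J} = - 4 \frac{J \left(- \frac{1}{338}\right)}{J} = - 4 \frac{\left(- \frac{1}{338}\right) J}{J} = \left(-4\right) \left(- \frac{1}{338}\right) = \frac{2}{169}$)
$\left(w{\left(-66,-320 \right)} + K{\left(121 \right)}\right) + 16448 = \left(-320 + \frac{2}{169}\right) + 16448 = - \frac{54078}{169} + 16448 = \frac{2725634}{169}$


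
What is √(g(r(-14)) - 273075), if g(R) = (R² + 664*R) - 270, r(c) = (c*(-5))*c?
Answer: 13*√215 ≈ 190.62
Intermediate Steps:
r(c) = -5*c² (r(c) = (-5*c)*c = -5*c²)
g(R) = -270 + R² + 664*R
√(g(r(-14)) - 273075) = √((-270 + (-5*(-14)²)² + 664*(-5*(-14)²)) - 273075) = √((-270 + (-5*196)² + 664*(-5*196)) - 273075) = √((-270 + (-980)² + 664*(-980)) - 273075) = √((-270 + 960400 - 650720) - 273075) = √(309410 - 273075) = √36335 = 13*√215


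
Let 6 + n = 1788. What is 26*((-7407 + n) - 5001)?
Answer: -276276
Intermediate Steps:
n = 1782 (n = -6 + 1788 = 1782)
26*((-7407 + n) - 5001) = 26*((-7407 + 1782) - 5001) = 26*(-5625 - 5001) = 26*(-10626) = -276276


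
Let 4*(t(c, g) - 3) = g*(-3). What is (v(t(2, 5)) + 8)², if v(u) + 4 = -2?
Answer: 4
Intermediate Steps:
t(c, g) = 3 - 3*g/4 (t(c, g) = 3 + (g*(-3))/4 = 3 + (-3*g)/4 = 3 - 3*g/4)
v(u) = -6 (v(u) = -4 - 2 = -6)
(v(t(2, 5)) + 8)² = (-6 + 8)² = 2² = 4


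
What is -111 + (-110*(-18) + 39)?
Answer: 1908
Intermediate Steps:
-111 + (-110*(-18) + 39) = -111 + (1980 + 39) = -111 + 2019 = 1908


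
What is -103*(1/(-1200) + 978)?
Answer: -120880697/1200 ≈ -1.0073e+5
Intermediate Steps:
-103*(1/(-1200) + 978) = -103*(-1/1200 + 978) = -103*1173599/1200 = -1*120880697/1200 = -120880697/1200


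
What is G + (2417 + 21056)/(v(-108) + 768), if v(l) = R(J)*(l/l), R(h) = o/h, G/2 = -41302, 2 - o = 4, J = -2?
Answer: -63499003/769 ≈ -82574.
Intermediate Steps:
o = -2 (o = 2 - 1*4 = 2 - 4 = -2)
G = -82604 (G = 2*(-41302) = -82604)
R(h) = -2/h
v(l) = 1 (v(l) = (-2/(-2))*(l/l) = -2*(-1/2)*1 = 1*1 = 1)
G + (2417 + 21056)/(v(-108) + 768) = -82604 + (2417 + 21056)/(1 + 768) = -82604 + 23473/769 = -63499003/769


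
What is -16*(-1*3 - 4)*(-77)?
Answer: -8624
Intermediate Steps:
-16*(-1*3 - 4)*(-77) = -16*(-3 - 4)*(-77) = -16*(-7)*(-77) = 112*(-77) = -8624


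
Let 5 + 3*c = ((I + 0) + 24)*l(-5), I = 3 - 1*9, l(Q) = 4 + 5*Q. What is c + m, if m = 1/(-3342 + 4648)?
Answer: -500195/3918 ≈ -127.67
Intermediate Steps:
I = -6 (I = 3 - 9 = -6)
m = 1/1306 ≈ 0.00076570
c = -383/3 (c = -5/3 + (((-6 + 0) + 24)*(4 + 5*(-5)))/3 = -5/3 + ((-6 + 24)*(4 - 25))/3 = -5/3 + (18*(-21))/3 = -5/3 + (1/3)*(-378) = -5/3 - 126 = -383/3 ≈ -127.67)
c + m = -383/3 + 1/1306 = -500195/3918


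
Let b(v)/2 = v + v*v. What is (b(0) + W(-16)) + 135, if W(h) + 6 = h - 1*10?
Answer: 103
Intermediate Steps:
W(h) = -16 + h (W(h) = -6 + (h - 1*10) = -6 + (h - 10) = -6 + (-10 + h) = -16 + h)
b(v) = 2*v + 2*v² (b(v) = 2*(v + v*v) = 2*(v + v²) = 2*v + 2*v²)
(b(0) + W(-16)) + 135 = (2*0*(1 + 0) + (-16 - 16)) + 135 = (2*0*1 - 32) + 135 = (0 - 32) + 135 = -32 + 135 = 103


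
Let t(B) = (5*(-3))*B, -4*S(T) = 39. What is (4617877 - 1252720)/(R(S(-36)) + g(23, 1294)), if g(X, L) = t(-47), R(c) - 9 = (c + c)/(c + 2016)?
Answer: 9001794975/1909924 ≈ 4713.2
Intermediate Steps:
S(T) = -39/4 (S(T) = -¼*39 = -39/4)
t(B) = -15*B
R(c) = 9 + 2*c/(2016 + c) (R(c) = 9 + (c + c)/(c + 2016) = 9 + (2*c)/(2016 + c) = 9 + 2*c/(2016 + c))
g(X, L) = 705 (g(X, L) = -15*(-47) = 705)
(4617877 - 1252720)/(R(S(-36)) + g(23, 1294)) = (4617877 - 1252720)/((18144 + 11*(-39/4))/(2016 - 39/4) + 705) = 3365157/((18144 - 429/4)/(8025/4) + 705) = 3365157/((4/8025)*(72147/4) + 705) = 3365157/(24049/2675 + 705) = 3365157/(1909924/2675) = 3365157*(2675/1909924) = 9001794975/1909924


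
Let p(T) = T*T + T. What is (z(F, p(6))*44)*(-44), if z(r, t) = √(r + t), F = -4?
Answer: -1936*√38 ≈ -11934.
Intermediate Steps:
p(T) = T + T² (p(T) = T² + T = T + T²)
(z(F, p(6))*44)*(-44) = (√(-4 + 6*(1 + 6))*44)*(-44) = (√(-4 + 6*7)*44)*(-44) = (√(-4 + 42)*44)*(-44) = (√38*44)*(-44) = (44*√38)*(-44) = -1936*√38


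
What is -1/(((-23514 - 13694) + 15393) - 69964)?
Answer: 1/91779 ≈ 1.0896e-5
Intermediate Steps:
-1/(((-23514 - 13694) + 15393) - 69964) = -1/((-37208 + 15393) - 69964) = -1/(-21815 - 69964) = -1/(-91779) = -1*(-1/91779) = 1/91779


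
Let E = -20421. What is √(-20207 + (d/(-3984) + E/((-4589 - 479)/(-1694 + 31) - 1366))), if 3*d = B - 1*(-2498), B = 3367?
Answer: I*√2858593304141247592155/376253940 ≈ 142.1*I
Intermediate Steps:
d = 1955 (d = (3367 - 1*(-2498))/3 = (3367 + 2498)/3 = (⅓)*5865 = 1955)
√(-20207 + (d/(-3984) + E/((-4589 - 479)/(-1694 + 31) - 1366))) = √(-20207 + (1955/(-3984) - 20421/((-4589 - 479)/(-1694 + 31) - 1366))) = √(-20207 + (1955*(-1/3984) - 20421/(-5068/(-1663) - 1366))) = √(-20207 + (-1955/3984 - 20421/(-5068*(-1/1663) - 1366))) = √(-20207 + (-1955/3984 - 20421/(5068/1663 - 1366))) = √(-20207 + (-1955/3984 - 20421/(-2266590/1663))) = √(-20207 + (-1955/3984 - 20421*(-1663/2266590))) = √(-20207 + (-1955/3984 + 11320041/755530)) = √(-20207 + 21810991097/1505015760) = √(-30390042471223/1505015760) = I*√2858593304141247592155/376253940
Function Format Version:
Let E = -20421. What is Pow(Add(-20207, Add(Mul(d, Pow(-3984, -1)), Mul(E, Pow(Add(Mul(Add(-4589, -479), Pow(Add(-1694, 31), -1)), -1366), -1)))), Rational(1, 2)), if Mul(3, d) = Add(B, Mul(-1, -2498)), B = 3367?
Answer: Mul(Rational(1, 376253940), I, Pow(2858593304141247592155, Rational(1, 2))) ≈ Mul(142.10, I)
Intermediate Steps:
d = 1955 (d = Mul(Rational(1, 3), Add(3367, Mul(-1, -2498))) = Mul(Rational(1, 3), Add(3367, 2498)) = Mul(Rational(1, 3), 5865) = 1955)
Pow(Add(-20207, Add(Mul(d, Pow(-3984, -1)), Mul(E, Pow(Add(Mul(Add(-4589, -479), Pow(Add(-1694, 31), -1)), -1366), -1)))), Rational(1, 2)) = Pow(Add(-20207, Add(Mul(1955, Pow(-3984, -1)), Mul(-20421, Pow(Add(Mul(Add(-4589, -479), Pow(Add(-1694, 31), -1)), -1366), -1)))), Rational(1, 2)) = Pow(Add(-20207, Add(Mul(1955, Rational(-1, 3984)), Mul(-20421, Pow(Add(Mul(-5068, Pow(-1663, -1)), -1366), -1)))), Rational(1, 2)) = Pow(Add(-20207, Add(Rational(-1955, 3984), Mul(-20421, Pow(Add(Mul(-5068, Rational(-1, 1663)), -1366), -1)))), Rational(1, 2)) = Pow(Add(-20207, Add(Rational(-1955, 3984), Mul(-20421, Pow(Add(Rational(5068, 1663), -1366), -1)))), Rational(1, 2)) = Pow(Add(-20207, Add(Rational(-1955, 3984), Mul(-20421, Pow(Rational(-2266590, 1663), -1)))), Rational(1, 2)) = Pow(Add(-20207, Add(Rational(-1955, 3984), Mul(-20421, Rational(-1663, 2266590)))), Rational(1, 2)) = Pow(Add(-20207, Add(Rational(-1955, 3984), Rational(11320041, 755530))), Rational(1, 2)) = Pow(Add(-20207, Rational(21810991097, 1505015760)), Rational(1, 2)) = Pow(Rational(-30390042471223, 1505015760), Rational(1, 2)) = Mul(Rational(1, 376253940), I, Pow(2858593304141247592155, Rational(1, 2)))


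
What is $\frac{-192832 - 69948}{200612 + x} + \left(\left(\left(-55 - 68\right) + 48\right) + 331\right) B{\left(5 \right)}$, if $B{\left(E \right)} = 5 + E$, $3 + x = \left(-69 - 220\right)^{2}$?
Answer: $\frac{10387286}{4059} \approx 2559.1$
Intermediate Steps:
$x = 83518$ ($x = -3 + \left(-69 - 220\right)^{2} = -3 + \left(-289\right)^{2} = -3 + 83521 = 83518$)
$\frac{-192832 - 69948}{200612 + x} + \left(\left(\left(-55 - 68\right) + 48\right) + 331\right) B{\left(5 \right)} = \frac{-192832 - 69948}{200612 + 83518} + \left(\left(\left(-55 - 68\right) + 48\right) + 331\right) \left(5 + 5\right) = - \frac{262780}{284130} + \left(\left(-123 + 48\right) + 331\right) 10 = \left(-262780\right) \frac{1}{284130} + \left(-75 + 331\right) 10 = - \frac{3754}{4059} + 256 \cdot 10 = - \frac{3754}{4059} + 2560 = \frac{10387286}{4059}$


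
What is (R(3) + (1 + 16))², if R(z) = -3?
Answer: 196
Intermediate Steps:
(R(3) + (1 + 16))² = (-3 + (1 + 16))² = (-3 + 17)² = 14² = 196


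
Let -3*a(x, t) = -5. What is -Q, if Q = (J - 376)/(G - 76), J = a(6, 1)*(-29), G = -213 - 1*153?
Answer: -1273/1326 ≈ -0.96003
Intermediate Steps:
a(x, t) = 5/3 (a(x, t) = -1/3*(-5) = 5/3)
G = -366 (G = -213 - 153 = -366)
J = -145/3 (J = (5/3)*(-29) = -145/3 ≈ -48.333)
Q = 1273/1326 (Q = (-145/3 - 376)/(-366 - 76) = -1273/3/(-442) = -1273/3*(-1/442) = 1273/1326 ≈ 0.96003)
-Q = -1*1273/1326 = -1273/1326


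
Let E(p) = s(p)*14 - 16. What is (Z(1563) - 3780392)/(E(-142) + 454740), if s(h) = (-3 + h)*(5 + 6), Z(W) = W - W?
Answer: -1890196/216197 ≈ -8.7429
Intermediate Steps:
Z(W) = 0
s(h) = -33 + 11*h (s(h) = (-3 + h)*11 = -33 + 11*h)
E(p) = -478 + 154*p (E(p) = (-33 + 11*p)*14 - 16 = (-462 + 154*p) - 16 = -478 + 154*p)
(Z(1563) - 3780392)/(E(-142) + 454740) = (0 - 3780392)/((-478 + 154*(-142)) + 454740) = -3780392/((-478 - 21868) + 454740) = -3780392/(-22346 + 454740) = -3780392/432394 = -3780392*1/432394 = -1890196/216197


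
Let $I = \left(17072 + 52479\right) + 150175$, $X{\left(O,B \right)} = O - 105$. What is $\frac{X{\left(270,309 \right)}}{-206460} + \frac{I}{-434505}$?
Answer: $- \frac{1009696073}{1993508940} \approx -0.50649$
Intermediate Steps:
$X{\left(O,B \right)} = -105 + O$
$I = 219726$ ($I = 69551 + 150175 = 219726$)
$\frac{X{\left(270,309 \right)}}{-206460} + \frac{I}{-434505} = \frac{-105 + 270}{-206460} + \frac{219726}{-434505} = 165 \left(- \frac{1}{206460}\right) + 219726 \left(- \frac{1}{434505}\right) = - \frac{11}{13764} - \frac{73242}{144835} = - \frac{1009696073}{1993508940}$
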